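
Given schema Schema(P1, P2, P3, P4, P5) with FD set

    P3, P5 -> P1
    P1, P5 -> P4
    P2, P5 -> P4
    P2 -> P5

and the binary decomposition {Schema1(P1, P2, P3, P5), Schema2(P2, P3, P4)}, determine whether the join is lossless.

Yes

Common attributes: Schema1 ∩ Schema2 = {P2, P3}.
Closure of {P2, P3}: P2 → P5 applies, adding P5; P3, P5 → P1 applies, adding P1; P1, P5 → P4 applies, adding P4. So (P2, P3)⁺ = {P1, P2, P3, P4, P5}.
This closure contains every attribute of Schema1, so Schema1 ∩ Schema2 → Schema1. The join is lossless.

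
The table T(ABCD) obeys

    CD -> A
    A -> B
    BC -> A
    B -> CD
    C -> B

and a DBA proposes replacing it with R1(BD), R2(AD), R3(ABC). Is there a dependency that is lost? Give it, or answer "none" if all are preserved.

none

CD → A: restricted closure across fragments reaches A.
A → B lies within R3.
BC → A lies within R3.
B → CD: restricted closure across fragments reaches CD.
C → B lies within R3.
Every dependency is enforceable on the fragments, so the decomposition is dependency-preserving.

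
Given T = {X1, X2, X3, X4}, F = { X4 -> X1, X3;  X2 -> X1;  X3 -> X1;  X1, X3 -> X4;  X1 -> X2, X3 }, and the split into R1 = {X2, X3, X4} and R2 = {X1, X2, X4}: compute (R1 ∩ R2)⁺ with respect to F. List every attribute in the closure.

R1 ∩ R2 = {X2, X4}.
X4 → X1, X3 applies, adding X1, X3
Closure: {X1, X2, X3, X4}.

X1, X2, X3, X4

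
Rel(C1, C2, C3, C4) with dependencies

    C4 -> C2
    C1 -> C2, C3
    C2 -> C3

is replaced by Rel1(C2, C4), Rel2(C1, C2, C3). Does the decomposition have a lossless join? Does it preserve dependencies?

Lossless test: (C2)⁺ = {C2, C3}, which is a superkey of neither fragment — lossy.
Dependency preservation: every FD's attributes lie within a single fragment, so each can be enforced locally — preserved.

lossy but dependency-preserving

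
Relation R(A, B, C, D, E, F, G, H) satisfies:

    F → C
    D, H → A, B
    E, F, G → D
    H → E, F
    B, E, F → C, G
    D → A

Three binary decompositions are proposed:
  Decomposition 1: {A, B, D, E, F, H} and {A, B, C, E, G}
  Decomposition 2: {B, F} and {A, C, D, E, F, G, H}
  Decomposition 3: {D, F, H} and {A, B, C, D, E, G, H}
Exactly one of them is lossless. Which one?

Decomposition 3

Decomposition 1: common = {A, B, E}, closure = {A, B, E} → lossy.
Decomposition 2: common = {F}, closure = {C, F} → lossy.
Decomposition 3: common = {D, H}, closure = {A, B, C, D, E, F, G, H} → lossless.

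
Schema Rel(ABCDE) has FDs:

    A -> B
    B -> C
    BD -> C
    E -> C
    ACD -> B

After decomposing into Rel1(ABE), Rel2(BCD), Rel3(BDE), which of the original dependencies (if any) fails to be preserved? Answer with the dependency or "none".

Check E → C: no single fragment contains all of {CE}, and the restricted closure of {E} across the fragments never reaches {C}.
A → B is preserved.
B → C is preserved.
BD → C is preserved.
ACD → B is preserved.

E -> C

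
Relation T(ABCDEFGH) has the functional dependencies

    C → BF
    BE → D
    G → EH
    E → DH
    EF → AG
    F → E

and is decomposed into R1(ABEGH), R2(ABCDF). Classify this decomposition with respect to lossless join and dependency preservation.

Lossless test: (AB)⁺ = {AB}, which is a superkey of neither fragment — lossy.
Dependency preservation: the restricted closure of {BE} across the fragments never reaches {D}, so BE → D cannot be enforced without a join — not preserved.

lossy and not dependency-preserving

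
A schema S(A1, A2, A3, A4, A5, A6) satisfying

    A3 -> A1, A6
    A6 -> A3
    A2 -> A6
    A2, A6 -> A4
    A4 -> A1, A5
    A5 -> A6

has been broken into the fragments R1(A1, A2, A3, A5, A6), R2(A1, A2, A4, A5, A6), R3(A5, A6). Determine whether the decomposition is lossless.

Chase test. Columns are A1, A2, A3, A4, A5, A6; row i has aⱼ where attribute j ∈ Ri, else bᵢⱼ.
Initial tableau (one row per fragment):
  row 1: a1 a2 a3 b14 a5 a6
  row 2: a1 a2 b23 a4 a5 a6
  row 3: b31 b32 b33 b34 a5 a6
Rows 1 and 2 agree on A6; apply A6→A3 and equate their A3 entries.
Rows 1 and 3 agree on A6; apply A6→A3 and equate their A3 entries.
Rows 1 and 2 agree on A2, A6; apply A2, A6→A4 and equate their A4 entries.
Rows 1 and 3 agree on A3; apply A3→A1, A6 and equate their A1, A6 entries.
Row 1 is now all distinguished symbols — the join is lossless.

Yes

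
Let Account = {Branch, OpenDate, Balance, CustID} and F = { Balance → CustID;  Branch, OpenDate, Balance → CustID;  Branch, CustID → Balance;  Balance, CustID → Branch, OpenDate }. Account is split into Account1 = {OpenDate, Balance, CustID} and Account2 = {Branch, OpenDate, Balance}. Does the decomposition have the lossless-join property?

Yes

Common attributes: Account1 ∩ Account2 = {OpenDate, Balance}.
Closure of {OpenDate, Balance}: Balance → CustID applies, adding CustID; Balance, CustID → Branch, OpenDate applies, adding Branch. So (OpenDate, Balance)⁺ = {Branch, OpenDate, Balance, CustID}.
This closure contains every attribute of Account1, so Account1 ∩ Account2 → Account1. The join is lossless.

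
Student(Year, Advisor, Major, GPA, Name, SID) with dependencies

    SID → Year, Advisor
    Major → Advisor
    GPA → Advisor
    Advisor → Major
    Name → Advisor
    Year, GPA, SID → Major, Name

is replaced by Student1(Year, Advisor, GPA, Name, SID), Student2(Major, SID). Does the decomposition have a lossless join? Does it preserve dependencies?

lossless but not dependency-preserving

Lossless test: (SID)⁺ = {Year, Advisor, Major, SID}, which contains all of one fragment — lossless.
Dependency preservation: the restricted closure of {Major} across the fragments never reaches {Advisor}, so Major → Advisor cannot be enforced without a join — not preserved.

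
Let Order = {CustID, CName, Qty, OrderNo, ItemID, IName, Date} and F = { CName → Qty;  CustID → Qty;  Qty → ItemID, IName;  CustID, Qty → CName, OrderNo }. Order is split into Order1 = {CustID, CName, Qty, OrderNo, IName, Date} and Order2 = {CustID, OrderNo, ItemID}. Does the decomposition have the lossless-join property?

Common attributes: Order1 ∩ Order2 = {CustID, OrderNo}.
Closure of {CustID, OrderNo}: CustID → Qty applies, adding Qty; Qty → ItemID, IName applies, adding ItemID, IName; CustID, Qty → CName, OrderNo applies, adding CName. So (CustID, OrderNo)⁺ = {CustID, CName, Qty, OrderNo, ItemID, IName}.
This closure contains every attribute of Order2, so Order1 ∩ Order2 → Order2. The join is lossless.

Yes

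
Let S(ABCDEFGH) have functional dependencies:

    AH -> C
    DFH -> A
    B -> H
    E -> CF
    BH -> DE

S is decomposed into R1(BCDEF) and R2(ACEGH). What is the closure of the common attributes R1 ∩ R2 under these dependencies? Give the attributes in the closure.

R1 ∩ R2 = {CE}.
E → CF applies, adding F
Closure: {CEF}.

CEF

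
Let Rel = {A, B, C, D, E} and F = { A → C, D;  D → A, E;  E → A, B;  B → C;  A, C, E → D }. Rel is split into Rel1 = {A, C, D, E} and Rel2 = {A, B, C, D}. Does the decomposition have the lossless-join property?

Common attributes: Rel1 ∩ Rel2 = {A, C, D}.
Closure of {A, C, D}: D → A, E applies, adding E; E → A, B applies, adding B. So (A, C, D)⁺ = {A, B, C, D, E}.
This closure contains every attribute of Rel1, so Rel1 ∩ Rel2 → Rel1. The join is lossless.

Yes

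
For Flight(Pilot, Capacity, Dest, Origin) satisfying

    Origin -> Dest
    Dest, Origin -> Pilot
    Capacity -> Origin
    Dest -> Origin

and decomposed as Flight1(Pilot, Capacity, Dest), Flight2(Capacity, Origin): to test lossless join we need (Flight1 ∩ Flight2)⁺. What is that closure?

Flight1 ∩ Flight2 = {Capacity}.
Capacity → Origin applies, adding Origin
Origin → Dest applies, adding Dest
Dest, Origin → Pilot applies, adding Pilot
Closure: {Pilot, Capacity, Dest, Origin}.

Pilot, Capacity, Dest, Origin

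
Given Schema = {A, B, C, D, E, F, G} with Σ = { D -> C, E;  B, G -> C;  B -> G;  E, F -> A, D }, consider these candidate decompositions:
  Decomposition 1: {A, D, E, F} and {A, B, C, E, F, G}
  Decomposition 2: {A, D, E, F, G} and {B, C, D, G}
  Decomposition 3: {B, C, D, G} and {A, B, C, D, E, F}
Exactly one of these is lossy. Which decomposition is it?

Decomposition 2

Decomposition 1: common = {A, E, F}, closure = {A, C, D, E, F} → lossless.
Decomposition 2: common = {D, G}, closure = {C, D, E, G} → lossy.
Decomposition 3: common = {B, C, D}, closure = {B, C, D, E, G} → lossless.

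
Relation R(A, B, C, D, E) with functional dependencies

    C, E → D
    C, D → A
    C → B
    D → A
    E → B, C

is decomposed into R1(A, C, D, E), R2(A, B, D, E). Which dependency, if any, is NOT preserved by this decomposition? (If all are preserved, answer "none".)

Check C → B: no single fragment contains all of {B, C}, and the restricted closure of {C} across the fragments never reaches {B}.
C, E → D is preserved.
C, D → A is preserved.
D → A is preserved.
E → B, C is preserved.

C → B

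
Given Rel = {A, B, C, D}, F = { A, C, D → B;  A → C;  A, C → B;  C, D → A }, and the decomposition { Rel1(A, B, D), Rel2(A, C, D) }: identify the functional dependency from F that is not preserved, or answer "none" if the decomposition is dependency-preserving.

none

A, C, D → B: restricted closure across fragments reaches B.
A → C lies within Rel2.
A, C → B: restricted closure across fragments reaches B.
C, D → A lies within Rel2.
Every dependency is enforceable on the fragments, so the decomposition is dependency-preserving.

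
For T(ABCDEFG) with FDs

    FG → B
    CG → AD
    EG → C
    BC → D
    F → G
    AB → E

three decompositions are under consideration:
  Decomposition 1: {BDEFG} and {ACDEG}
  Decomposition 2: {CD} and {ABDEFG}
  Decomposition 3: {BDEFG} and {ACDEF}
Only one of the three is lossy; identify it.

Decomposition 1: common = {DEG}, closure = {ACDEG} → lossless.
Decomposition 2: common = {D}, closure = {D} → lossy.
Decomposition 3: common = {DEF}, closure = {ABCDEFG} → lossless.

Decomposition 2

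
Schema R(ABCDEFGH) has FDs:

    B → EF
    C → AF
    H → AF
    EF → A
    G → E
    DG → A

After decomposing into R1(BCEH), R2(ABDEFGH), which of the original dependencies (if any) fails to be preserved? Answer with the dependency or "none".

Check C → AF: no single fragment contains all of {ACF}, and the restricted closure of {C} across the fragments never reaches {AF}.
B → EF is preserved.
H → AF is preserved.
EF → A is preserved.
G → E is preserved.
DG → A is preserved.

C → AF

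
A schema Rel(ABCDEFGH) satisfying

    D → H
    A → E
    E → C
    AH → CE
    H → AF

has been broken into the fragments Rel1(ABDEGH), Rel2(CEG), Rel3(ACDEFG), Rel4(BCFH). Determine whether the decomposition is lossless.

Yes

Chase test. Columns are ABCDEFGH; row i has aⱼ where attribute j ∈ Reli, else bᵢⱼ.
Initial tableau (one row per fragment):
  row 1: a1 a2 b13 a4 a5 b16 a7 a8
  row 2: b21 b22 a3 b24 a5 b26 a7 b28
  row 3: a1 b32 a3 a4 a5 a6 a7 b38
  row 4: b41 a2 a3 b44 b45 a6 b47 a8
Rows 1 and 3 agree on D; apply D→H and equate their H entries.
Rows 1 and 2 agree on E; apply E→C and equate their C entries.
Rows 1 and 3 agree on H; apply H→AF and equate their AF entries.
Rows 1 and 4 agree on H; apply H→AF and equate their AF entries.
Rows 1 and 4 agree on A; apply A→E and equate their E entries.
Row 1 is now all distinguished symbols — the join is lossless.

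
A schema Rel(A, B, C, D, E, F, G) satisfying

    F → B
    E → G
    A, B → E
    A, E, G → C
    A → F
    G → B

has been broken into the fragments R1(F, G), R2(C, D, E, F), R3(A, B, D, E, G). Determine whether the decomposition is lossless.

Chase test. Columns are A, B, C, D, E, F, G; row i has aⱼ where attribute j ∈ Ri, else bᵢⱼ.
Initial tableau (one row per fragment):
  row 1: b11 b12 b13 b14 b15 a6 a7
  row 2: b21 b22 a3 a4 a5 a6 b27
  row 3: a1 a2 b33 a4 a5 b36 a7
Rows 1 and 2 agree on F; apply F→B and equate their B entries.
Rows 2 and 3 agree on E; apply E→G and equate their G entries.
Rows 1 and 3 agree on G; apply G→B and equate their B entries.
No row becomes fully distinguished — the join is lossy.

No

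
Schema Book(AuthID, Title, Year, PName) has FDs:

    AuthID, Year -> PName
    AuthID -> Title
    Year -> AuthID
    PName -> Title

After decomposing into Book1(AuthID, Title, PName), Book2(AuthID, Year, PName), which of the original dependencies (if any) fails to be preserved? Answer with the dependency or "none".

AuthID, Year → PName lies within Book2.
AuthID → Title lies within Book1.
Year → AuthID lies within Book2.
PName → Title lies within Book1.
Every dependency is enforceable on the fragments, so the decomposition is dependency-preserving.

none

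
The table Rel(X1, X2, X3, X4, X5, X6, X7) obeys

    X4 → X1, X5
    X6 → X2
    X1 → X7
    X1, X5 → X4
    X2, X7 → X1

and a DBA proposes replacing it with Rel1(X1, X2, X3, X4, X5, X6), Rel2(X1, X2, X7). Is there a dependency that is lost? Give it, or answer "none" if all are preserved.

none

X4 → X1, X5 lies within Rel1.
X6 → X2 lies within Rel1.
X1 → X7 lies within Rel2.
X1, X5 → X4 lies within Rel1.
X2, X7 → X1 lies within Rel2.
Every dependency is enforceable on the fragments, so the decomposition is dependency-preserving.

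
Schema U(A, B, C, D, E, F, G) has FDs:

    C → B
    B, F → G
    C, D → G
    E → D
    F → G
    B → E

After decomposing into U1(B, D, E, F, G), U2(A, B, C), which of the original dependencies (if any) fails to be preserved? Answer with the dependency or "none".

Check C, D → G: no single fragment contains all of {C, D, G}, and the restricted closure of {C, D} across the fragments never reaches {G}.
C → B is preserved.
B, F → G is preserved.
E → D is preserved.
F → G is preserved.
B → E is preserved.

C, D → G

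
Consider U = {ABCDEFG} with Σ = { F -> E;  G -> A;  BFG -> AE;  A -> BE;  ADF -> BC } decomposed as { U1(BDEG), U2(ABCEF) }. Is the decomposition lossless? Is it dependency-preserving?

Lossless test: (BE)⁺ = {BE}, which is a superkey of neither fragment — lossy.
Dependency preservation: the restricted closure of {G} across the fragments never reaches {A}, so G → A cannot be enforced without a join — not preserved.

lossy and not dependency-preserving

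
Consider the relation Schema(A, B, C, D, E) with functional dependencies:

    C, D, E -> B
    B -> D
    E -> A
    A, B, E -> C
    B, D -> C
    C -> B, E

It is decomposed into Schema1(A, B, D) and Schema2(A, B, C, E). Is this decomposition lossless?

Yes

Common attributes: Schema1 ∩ Schema2 = {A, B}.
Closure of {A, B}: B → D applies, adding D; B, D → C applies, adding C; C → B, E applies, adding E. So (A, B)⁺ = {A, B, C, D, E}.
This closure contains every attribute of Schema1, so Schema1 ∩ Schema2 → Schema1. The join is lossless.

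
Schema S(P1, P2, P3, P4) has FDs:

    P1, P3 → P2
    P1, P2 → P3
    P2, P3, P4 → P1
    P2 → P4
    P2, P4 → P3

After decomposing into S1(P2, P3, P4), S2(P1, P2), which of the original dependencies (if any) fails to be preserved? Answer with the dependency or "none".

Check P1, P3 → P2: no single fragment contains all of {P1, P2, P3}, and the restricted closure of {P1, P3} across the fragments never reaches {P2}.
P1, P2 → P3 is preserved.
P2, P3, P4 → P1 is preserved.
P2 → P4 is preserved.
P2, P4 → P3 is preserved.

P1, P3 → P2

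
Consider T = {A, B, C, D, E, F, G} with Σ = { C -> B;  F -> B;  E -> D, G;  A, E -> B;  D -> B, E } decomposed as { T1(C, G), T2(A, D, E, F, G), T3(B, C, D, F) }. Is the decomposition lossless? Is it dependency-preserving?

Lossless test (chase): Rows 1 and 3 agree on C; apply C→B and equate their B entries. Rows 2 and 3 agree on F; apply F→B and equate their B entries. Rows 2 and 3 agree on D; apply D→B, E and equate their B, E entries. Rows 2 and 3 agree on E; apply E→D, G and equate their D, G entries. No row becomes fully distinguished — the join is lossy.
Dependency preservation: A, E → B; D → B, E are not contained in any single fragment, but the restricted closure of each left-hand side across the fragments still reaches the right-hand side; the remaining FDs each lie inside some fragment. All dependencies are preserved.

lossy but dependency-preserving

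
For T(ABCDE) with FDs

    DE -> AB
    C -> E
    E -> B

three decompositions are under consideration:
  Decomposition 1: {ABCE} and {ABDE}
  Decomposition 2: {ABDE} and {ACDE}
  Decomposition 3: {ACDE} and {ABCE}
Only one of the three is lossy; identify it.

Decomposition 1: common = {ABE}, closure = {ABE} → lossy.
Decomposition 2: common = {ADE}, closure = {ABDE} → lossless.
Decomposition 3: common = {ACE}, closure = {ABCE} → lossless.

Decomposition 1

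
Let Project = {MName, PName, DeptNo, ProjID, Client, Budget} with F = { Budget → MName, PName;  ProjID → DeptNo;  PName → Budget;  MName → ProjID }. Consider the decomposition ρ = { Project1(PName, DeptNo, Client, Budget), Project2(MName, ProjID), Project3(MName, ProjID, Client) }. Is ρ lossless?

Chase test. Columns are MName, PName, DeptNo, ProjID, Client, Budget; row i has aⱼ where attribute j ∈ Projecti, else bᵢⱼ.
Initial tableau (one row per fragment):
  row 1: b11 a2 a3 b14 a5 a6
  row 2: a1 b22 b23 a4 b25 b26
  row 3: a1 b32 b33 a4 a5 b36
Rows 2 and 3 agree on ProjID; apply ProjID→DeptNo and equate their DeptNo entries.
No row becomes fully distinguished — the join is lossy.

No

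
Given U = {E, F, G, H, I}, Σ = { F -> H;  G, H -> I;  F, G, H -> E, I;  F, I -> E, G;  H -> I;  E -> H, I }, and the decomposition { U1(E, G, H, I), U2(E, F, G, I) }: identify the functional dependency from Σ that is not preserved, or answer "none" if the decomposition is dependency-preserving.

none

F → H: restricted closure across fragments reaches H.
G, H → I lies within U1.
F, G, H → E, I: restricted closure across fragments reaches E, I.
F, I → E, G lies within U2.
H → I lies within U1.
E → H, I lies within U1.
Every dependency is enforceable on the fragments, so the decomposition is dependency-preserving.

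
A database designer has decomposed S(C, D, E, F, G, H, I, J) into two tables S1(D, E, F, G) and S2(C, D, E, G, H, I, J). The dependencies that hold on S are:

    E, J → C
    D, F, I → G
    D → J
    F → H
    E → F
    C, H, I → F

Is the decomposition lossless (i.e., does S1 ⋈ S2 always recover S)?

Yes

Common attributes: S1 ∩ S2 = {D, E, G}.
Closure of {D, E, G}: D → J applies, adding J; E → F applies, adding F; E, J → C applies, adding C; F → H applies, adding H. So (D, E, G)⁺ = {C, D, E, F, G, H, J}.
This closure contains every attribute of S1, so S1 ∩ S2 → S1. The join is lossless.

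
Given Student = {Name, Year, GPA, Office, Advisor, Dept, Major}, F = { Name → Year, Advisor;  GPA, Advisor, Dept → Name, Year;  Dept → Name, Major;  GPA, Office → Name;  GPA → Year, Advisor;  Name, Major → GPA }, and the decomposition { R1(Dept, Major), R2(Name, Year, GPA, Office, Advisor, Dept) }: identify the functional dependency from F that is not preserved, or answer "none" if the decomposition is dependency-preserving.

Name, Major → GPA

Check Name, Major → GPA: no single fragment contains all of {Name, GPA, Major}, and the restricted closure of {Name, Major} across the fragments never reaches {GPA}.
Name → Year, Advisor is preserved.
GPA, Advisor, Dept → Name, Year is preserved.
Dept → Name, Major is preserved.
GPA, Office → Name is preserved.
GPA → Year, Advisor is preserved.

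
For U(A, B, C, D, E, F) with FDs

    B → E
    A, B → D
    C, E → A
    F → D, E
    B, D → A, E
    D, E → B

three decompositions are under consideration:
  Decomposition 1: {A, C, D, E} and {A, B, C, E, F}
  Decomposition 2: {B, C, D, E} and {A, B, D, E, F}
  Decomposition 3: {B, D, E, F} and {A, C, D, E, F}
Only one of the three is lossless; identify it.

Decomposition 3

Decomposition 1: common = {A, C, E}, closure = {A, C, E} → lossy.
Decomposition 2: common = {B, D, E}, closure = {A, B, D, E} → lossy.
Decomposition 3: common = {D, E, F}, closure = {A, B, D, E, F} → lossless.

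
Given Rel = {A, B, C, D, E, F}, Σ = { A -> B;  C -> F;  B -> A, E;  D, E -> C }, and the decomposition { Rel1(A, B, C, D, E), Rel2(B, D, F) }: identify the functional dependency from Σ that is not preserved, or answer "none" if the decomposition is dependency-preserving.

Check C → F: no single fragment contains all of {C, F}, and the restricted closure of {C} across the fragments never reaches {F}.
A → B is preserved.
B → A, E is preserved.
D, E → C is preserved.

C -> F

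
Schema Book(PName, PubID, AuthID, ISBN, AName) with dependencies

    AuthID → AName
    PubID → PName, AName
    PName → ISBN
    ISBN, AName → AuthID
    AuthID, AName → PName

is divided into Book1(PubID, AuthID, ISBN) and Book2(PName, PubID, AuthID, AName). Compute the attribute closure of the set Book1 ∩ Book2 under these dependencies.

Book1 ∩ Book2 = {PubID, AuthID}.
AuthID → AName applies, adding AName
PubID → PName, AName applies, adding PName
PName → ISBN applies, adding ISBN
Closure: {PName, PubID, AuthID, ISBN, AName}.

PName, PubID, AuthID, ISBN, AName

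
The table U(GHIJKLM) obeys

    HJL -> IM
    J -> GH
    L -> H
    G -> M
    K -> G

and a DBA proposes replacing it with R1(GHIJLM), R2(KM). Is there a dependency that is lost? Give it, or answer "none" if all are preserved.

K -> G

Check K → G: no single fragment contains all of {GK}, and the restricted closure of {K} across the fragments never reaches {G}.
HJL → IM is preserved.
J → GH is preserved.
L → H is preserved.
G → M is preserved.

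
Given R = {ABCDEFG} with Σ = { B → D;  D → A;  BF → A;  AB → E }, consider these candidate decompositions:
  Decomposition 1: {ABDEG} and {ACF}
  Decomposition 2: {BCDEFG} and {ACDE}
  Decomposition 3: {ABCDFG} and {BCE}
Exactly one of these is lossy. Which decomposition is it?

Decomposition 1: common = {A}, closure = {A} → lossy.
Decomposition 2: common = {CDE}, closure = {ACDE} → lossless.
Decomposition 3: common = {BC}, closure = {ABCDE} → lossless.

Decomposition 1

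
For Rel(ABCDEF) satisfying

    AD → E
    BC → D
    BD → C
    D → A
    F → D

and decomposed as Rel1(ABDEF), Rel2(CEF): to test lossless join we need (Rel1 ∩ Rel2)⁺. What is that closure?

ADEF

Rel1 ∩ Rel2 = {EF}.
F → D applies, adding D
D → A applies, adding A
Closure: {ADEF}.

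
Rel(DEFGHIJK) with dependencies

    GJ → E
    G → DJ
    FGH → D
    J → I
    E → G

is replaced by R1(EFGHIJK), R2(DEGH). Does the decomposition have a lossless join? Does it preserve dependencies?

Lossless test: (EGH)⁺ = {DEGHIJ}, which contains all of one fragment — lossless.
Dependency preservation: G → DJ; FGH → D are not contained in any single fragment, but the restricted closure of each left-hand side across the fragments still reaches the right-hand side; the remaining FDs each lie inside some fragment. All dependencies are preserved.

lossless and dependency-preserving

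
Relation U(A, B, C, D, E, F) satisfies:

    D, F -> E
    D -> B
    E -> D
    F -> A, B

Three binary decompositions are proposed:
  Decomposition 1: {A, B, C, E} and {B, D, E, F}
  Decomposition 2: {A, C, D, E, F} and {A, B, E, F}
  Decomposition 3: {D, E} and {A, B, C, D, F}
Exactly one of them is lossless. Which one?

Decomposition 2

Decomposition 1: common = {B, E}, closure = {B, D, E} → lossy.
Decomposition 2: common = {A, E, F}, closure = {A, B, D, E, F} → lossless.
Decomposition 3: common = {D}, closure = {B, D} → lossy.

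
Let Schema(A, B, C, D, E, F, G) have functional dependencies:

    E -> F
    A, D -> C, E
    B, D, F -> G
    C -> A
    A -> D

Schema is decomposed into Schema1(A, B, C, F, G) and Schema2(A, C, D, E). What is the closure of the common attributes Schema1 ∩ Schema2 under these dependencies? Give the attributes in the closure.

A, C, D, E, F

Schema1 ∩ Schema2 = {A, C}.
A → D applies, adding D
A, D → C, E applies, adding E
E → F applies, adding F
Closure: {A, C, D, E, F}.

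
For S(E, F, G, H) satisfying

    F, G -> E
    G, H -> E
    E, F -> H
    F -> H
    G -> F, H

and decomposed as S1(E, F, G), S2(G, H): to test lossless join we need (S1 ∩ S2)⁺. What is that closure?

S1 ∩ S2 = {G}.
G → F, H applies, adding F, H
F, G → E applies, adding E
Closure: {E, F, G, H}.

E, F, G, H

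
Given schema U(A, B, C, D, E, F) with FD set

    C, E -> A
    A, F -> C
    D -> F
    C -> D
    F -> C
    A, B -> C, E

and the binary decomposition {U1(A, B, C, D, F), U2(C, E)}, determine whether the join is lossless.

Common attributes: U1 ∩ U2 = {C}.
Closure of {C}: C → D applies, adding D; D → F applies, adding F. So (C)⁺ = {C, D, F}.
The closure contains neither all of U1 = {A, B, C, D, F} nor all of U2 = {C, E}, so the common attributes are not a superkey of either fragment. The join is lossy.

No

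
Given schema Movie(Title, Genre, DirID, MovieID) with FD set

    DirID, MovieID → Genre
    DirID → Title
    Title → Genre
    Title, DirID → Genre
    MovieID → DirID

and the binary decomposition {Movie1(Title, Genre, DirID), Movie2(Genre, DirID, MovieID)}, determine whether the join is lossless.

Yes

Common attributes: Movie1 ∩ Movie2 = {Genre, DirID}.
Closure of {Genre, DirID}: DirID → Title applies, adding Title. So (Genre, DirID)⁺ = {Title, Genre, DirID}.
This closure contains every attribute of Movie1, so Movie1 ∩ Movie2 → Movie1. The join is lossless.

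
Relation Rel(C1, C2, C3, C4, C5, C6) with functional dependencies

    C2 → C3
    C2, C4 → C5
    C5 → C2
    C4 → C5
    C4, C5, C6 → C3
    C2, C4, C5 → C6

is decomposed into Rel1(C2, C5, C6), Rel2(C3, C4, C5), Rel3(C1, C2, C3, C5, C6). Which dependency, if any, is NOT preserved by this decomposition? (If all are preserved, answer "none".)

C2, C4, C5 → C6

Check C2, C4, C5 → C6: no single fragment contains all of {C2, C4, C5, C6}, and the restricted closure of {C2, C4, C5} across the fragments never reaches {C6}.
C2 → C3 is preserved.
C2, C4 → C5 is preserved.
C5 → C2 is preserved.
C4 → C5 is preserved.
C4, C5, C6 → C3 is preserved.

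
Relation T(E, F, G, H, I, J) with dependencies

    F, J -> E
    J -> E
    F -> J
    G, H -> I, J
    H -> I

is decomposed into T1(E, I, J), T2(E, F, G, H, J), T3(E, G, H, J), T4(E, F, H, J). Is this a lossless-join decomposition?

No

Chase test. Columns are E, F, G, H, I, J; row i has aⱼ where attribute j ∈ Ti, else bᵢⱼ.
Initial tableau (one row per fragment):
  row 1: a1 b12 b13 b14 a5 a6
  row 2: a1 a2 a3 a4 b25 a6
  row 3: a1 b32 a3 a4 b35 a6
  row 4: a1 a2 b43 a4 b45 a6
Rows 2 and 3 agree on G, H; apply G, H→I, J and equate their I, J entries.
Rows 2 and 4 agree on H; apply H→I and equate their I entries.
No row becomes fully distinguished — the join is lossy.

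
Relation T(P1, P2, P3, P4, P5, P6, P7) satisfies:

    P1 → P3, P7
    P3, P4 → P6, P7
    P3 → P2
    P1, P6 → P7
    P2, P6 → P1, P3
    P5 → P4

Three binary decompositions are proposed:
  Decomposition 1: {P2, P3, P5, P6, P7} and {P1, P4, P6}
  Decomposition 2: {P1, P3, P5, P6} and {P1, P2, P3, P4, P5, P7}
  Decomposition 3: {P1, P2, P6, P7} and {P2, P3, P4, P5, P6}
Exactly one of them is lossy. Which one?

Decomposition 1: common = {P6}, closure = {P6} → lossy.
Decomposition 2: common = {P1, P3, P5}, closure = {P1, P2, P3, P4, P5, P6, P7} → lossless.
Decomposition 3: common = {P2, P6}, closure = {P1, P2, P3, P6, P7} → lossless.

Decomposition 1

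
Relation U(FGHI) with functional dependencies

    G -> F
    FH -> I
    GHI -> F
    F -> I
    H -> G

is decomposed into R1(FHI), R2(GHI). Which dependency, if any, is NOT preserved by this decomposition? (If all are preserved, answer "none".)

Check G → F: no single fragment contains all of {FG}, and the restricted closure of {G} across the fragments never reaches {F}.
FH → I is preserved.
GHI → F is preserved.
F → I is preserved.
H → G is preserved.

G -> F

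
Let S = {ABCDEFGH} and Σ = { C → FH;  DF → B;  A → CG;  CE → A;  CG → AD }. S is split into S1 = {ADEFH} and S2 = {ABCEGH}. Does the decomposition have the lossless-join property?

Yes

Common attributes: S1 ∩ S2 = {AEH}.
Closure of {AEH}: A → CG applies, adding CG; CG → AD applies, adding D; C → FH applies, adding F; DF → B applies, adding B. So (AEH)⁺ = {ABCDEFGH}.
This closure contains every attribute of S1, so S1 ∩ S2 → S1. The join is lossless.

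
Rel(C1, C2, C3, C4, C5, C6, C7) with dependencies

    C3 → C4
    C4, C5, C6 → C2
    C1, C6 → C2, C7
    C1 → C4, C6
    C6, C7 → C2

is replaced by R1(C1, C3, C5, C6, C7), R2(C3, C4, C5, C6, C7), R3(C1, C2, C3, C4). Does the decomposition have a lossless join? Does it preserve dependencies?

lossless but not dependency-preserving

Lossless test (chase): Rows 1 and 2 agree on C3; apply C3→C4 and equate their C4 entries. Rows 1 and 2 agree on C4, C5, C6; apply C4, C5, C6→C2 and equate their C2 entries. Rows 1 and 3 agree on C1; apply C1→C4, C6 and equate their C4, C6 entries. Rows 1 and 3 agree on C1, C6; apply C1, C6→C2, C7 and equate their C2, C7 entries. Row 1 is now all distinguished symbols — the join is lossless.
Dependency preservation: the restricted closure of {C4, C5, C6} across the fragments never reaches {C2}, so C4, C5, C6 → C2 cannot be enforced without a join — not preserved.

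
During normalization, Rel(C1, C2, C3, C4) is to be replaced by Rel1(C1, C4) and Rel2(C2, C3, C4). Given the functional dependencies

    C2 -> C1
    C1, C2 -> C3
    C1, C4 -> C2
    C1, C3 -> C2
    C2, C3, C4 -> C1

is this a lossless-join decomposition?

Common attributes: Rel1 ∩ Rel2 = {C4}.
No dependency enlarges {C4}, so (C4)⁺ = {C4}.
The closure contains neither all of Rel1 = {C1, C4} nor all of Rel2 = {C2, C3, C4}, so the common attributes are not a superkey of either fragment. The join is lossy.

No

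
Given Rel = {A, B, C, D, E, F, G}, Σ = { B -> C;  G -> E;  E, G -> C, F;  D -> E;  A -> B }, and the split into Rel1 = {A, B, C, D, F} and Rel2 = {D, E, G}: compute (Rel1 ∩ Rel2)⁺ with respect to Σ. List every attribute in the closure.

Rel1 ∩ Rel2 = {D}.
D → E applies, adding E
Closure: {D, E}.

D, E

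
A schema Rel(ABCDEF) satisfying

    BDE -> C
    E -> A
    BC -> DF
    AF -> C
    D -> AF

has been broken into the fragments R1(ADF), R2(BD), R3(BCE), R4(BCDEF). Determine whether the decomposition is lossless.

Chase test. Columns are ABCDEF; row i has aⱼ where attribute j ∈ Ri, else bᵢⱼ.
Initial tableau (one row per fragment):
  row 1: a1 b12 b13 a4 b15 a6
  row 2: b21 a2 b23 a4 b25 b26
  row 3: b31 a2 a3 b34 a5 b36
  row 4: b41 a2 a3 a4 a5 a6
Rows 3 and 4 agree on E; apply E→A and equate their A entries.
Rows 3 and 4 agree on BC; apply BC→DF and equate their DF entries.
Rows 1 and 2 agree on D; apply D→AF and equate their AF entries.
Rows 1 and 3 agree on D; apply D→AF and equate their AF entries.
Rows 1 and 2 agree on AF; apply AF→C and equate their C entries.
Rows 1 and 3 agree on AF; apply AF→C and equate their C entries.
Row 3 is now all distinguished symbols — the join is lossless.

Yes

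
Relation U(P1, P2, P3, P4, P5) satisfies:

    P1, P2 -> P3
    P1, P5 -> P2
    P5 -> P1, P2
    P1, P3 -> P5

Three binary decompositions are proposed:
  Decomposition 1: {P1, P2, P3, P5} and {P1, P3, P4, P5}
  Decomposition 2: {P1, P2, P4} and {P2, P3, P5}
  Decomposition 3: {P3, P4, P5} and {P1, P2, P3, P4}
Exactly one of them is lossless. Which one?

Decomposition 1: common = {P1, P3, P5}, closure = {P1, P2, P3, P5} → lossless.
Decomposition 2: common = {P2}, closure = {P2} → lossy.
Decomposition 3: common = {P3, P4}, closure = {P3, P4} → lossy.

Decomposition 1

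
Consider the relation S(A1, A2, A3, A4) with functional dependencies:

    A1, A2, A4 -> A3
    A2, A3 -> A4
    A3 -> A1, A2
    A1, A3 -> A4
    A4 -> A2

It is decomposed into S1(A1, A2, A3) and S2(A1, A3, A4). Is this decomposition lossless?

Yes

Common attributes: S1 ∩ S2 = {A1, A3}.
Closure of {A1, A3}: A3 → A1, A2 applies, adding A2; A1, A3 → A4 applies, adding A4. So (A1, A3)⁺ = {A1, A2, A3, A4}.
This closure contains every attribute of S1, so S1 ∩ S2 → S1. The join is lossless.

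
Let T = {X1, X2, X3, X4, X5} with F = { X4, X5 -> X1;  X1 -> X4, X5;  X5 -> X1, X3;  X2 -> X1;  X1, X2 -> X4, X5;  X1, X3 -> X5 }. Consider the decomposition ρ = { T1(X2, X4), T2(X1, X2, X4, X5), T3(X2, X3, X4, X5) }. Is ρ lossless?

Yes

Chase test. Columns are X1, X2, X3, X4, X5; row i has aⱼ where attribute j ∈ Ti, else bᵢⱼ.
Initial tableau (one row per fragment):
  row 1: b11 a2 b13 a4 b15
  row 2: a1 a2 b23 a4 a5
  row 3: b31 a2 a3 a4 a5
Rows 2 and 3 agree on X4, X5; apply X4, X5→X1 and equate their X1 entries.
Rows 2 and 3 agree on X5; apply X5→X1, X3 and equate their X1, X3 entries.
Rows 1 and 2 agree on X2; apply X2→X1 and equate their X1 entries.
Rows 1 and 2 agree on X1, X2; apply X1, X2→X4, X5 and equate their X4, X5 entries.
Rows 1 and 2 agree on X5; apply X5→X1, X3 and equate their X1, X3 entries.
Row 1 is now all distinguished symbols — the join is lossless.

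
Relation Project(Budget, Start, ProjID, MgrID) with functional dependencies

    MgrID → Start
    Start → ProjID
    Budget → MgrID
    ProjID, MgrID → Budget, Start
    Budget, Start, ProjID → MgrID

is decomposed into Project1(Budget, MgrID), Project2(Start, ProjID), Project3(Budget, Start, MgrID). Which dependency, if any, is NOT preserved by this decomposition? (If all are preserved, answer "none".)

MgrID → Start lies within Project3.
Start → ProjID lies within Project2.
Budget → MgrID lies within Project1.
ProjID, MgrID → Budget, Start: restricted closure across fragments reaches Budget, Start.
Budget, Start, ProjID → MgrID: restricted closure across fragments reaches MgrID.
Every dependency is enforceable on the fragments, so the decomposition is dependency-preserving.

none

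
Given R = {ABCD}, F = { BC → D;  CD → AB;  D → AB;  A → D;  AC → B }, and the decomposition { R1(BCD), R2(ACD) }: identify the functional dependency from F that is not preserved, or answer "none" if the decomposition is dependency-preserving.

BC → D lies within R1.
CD → AB: restricted closure across fragments reaches AB.
D → AB: restricted closure across fragments reaches AB.
A → D lies within R2.
AC → B: restricted closure across fragments reaches B.
Every dependency is enforceable on the fragments, so the decomposition is dependency-preserving.

none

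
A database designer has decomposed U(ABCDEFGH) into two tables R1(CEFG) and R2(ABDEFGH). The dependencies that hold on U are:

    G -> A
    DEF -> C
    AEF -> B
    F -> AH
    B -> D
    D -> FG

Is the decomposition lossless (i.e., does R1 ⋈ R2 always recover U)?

Common attributes: R1 ∩ R2 = {EFG}.
Closure of {EFG}: G → A applies, adding A; AEF → B applies, adding B; F → AH applies, adding H; B → D applies, adding D; DEF → C applies, adding C. So (EFG)⁺ = {ABCDEFGH}.
This closure contains every attribute of R1, so R1 ∩ R2 → R1. The join is lossless.

Yes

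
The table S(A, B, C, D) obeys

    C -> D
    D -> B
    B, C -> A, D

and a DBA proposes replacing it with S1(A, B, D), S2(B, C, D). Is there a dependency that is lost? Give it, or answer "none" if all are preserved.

Check B, C → A, D: no single fragment contains all of {A, B, C, D}, and the restricted closure of {B, C} across the fragments never reaches {A, D}.
C → D is preserved.
D → B is preserved.

B, C -> A, D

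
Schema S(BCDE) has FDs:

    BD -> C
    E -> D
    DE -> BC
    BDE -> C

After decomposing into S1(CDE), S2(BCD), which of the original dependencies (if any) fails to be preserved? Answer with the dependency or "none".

DE -> BC

Check DE → BC: no single fragment contains all of {BCDE}, and the restricted closure of {DE} across the fragments never reaches {BC}.
BD → C is preserved.
E → D is preserved.
BDE → C is preserved.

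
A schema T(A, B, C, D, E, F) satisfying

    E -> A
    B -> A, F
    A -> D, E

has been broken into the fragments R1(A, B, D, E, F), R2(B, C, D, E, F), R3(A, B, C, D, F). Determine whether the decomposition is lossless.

Yes

Chase test. Columns are A, B, C, D, E, F; row i has aⱼ where attribute j ∈ Ri, else bᵢⱼ.
Initial tableau (one row per fragment):
  row 1: a1 a2 b13 a4 a5 a6
  row 2: b21 a2 a3 a4 a5 a6
  row 3: a1 a2 a3 a4 b35 a6
Rows 1 and 2 agree on E; apply E→A and equate their A entries.
Rows 1 and 3 agree on A; apply A→D, E and equate their D, E entries.
Row 2 is now all distinguished symbols — the join is lossless.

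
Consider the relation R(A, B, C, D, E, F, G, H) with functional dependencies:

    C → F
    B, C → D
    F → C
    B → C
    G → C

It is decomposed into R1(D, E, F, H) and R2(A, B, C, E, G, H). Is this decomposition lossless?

Common attributes: R1 ∩ R2 = {E, H}.
No dependency enlarges {E, H}, so (E, H)⁺ = {E, H}.
The closure contains neither all of R1 = {D, E, F, H} nor all of R2 = {A, B, C, E, G, H}, so the common attributes are not a superkey of either fragment. The join is lossy.

No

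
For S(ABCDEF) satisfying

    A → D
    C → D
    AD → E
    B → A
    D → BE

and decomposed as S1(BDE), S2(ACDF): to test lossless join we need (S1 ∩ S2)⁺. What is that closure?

ABDE

S1 ∩ S2 = {D}.
D → BE applies, adding BE
B → A applies, adding A
Closure: {ABDE}.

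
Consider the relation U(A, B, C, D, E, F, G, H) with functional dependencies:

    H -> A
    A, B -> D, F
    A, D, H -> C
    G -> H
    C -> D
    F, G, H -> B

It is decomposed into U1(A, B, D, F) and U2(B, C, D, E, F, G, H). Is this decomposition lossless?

No

Common attributes: U1 ∩ U2 = {B, D, F}.
No dependency enlarges {B, D, F}, so (B, D, F)⁺ = {B, D, F}.
The closure contains neither all of U1 = {A, B, D, F} nor all of U2 = {B, C, D, E, F, G, H}, so the common attributes are not a superkey of either fragment. The join is lossy.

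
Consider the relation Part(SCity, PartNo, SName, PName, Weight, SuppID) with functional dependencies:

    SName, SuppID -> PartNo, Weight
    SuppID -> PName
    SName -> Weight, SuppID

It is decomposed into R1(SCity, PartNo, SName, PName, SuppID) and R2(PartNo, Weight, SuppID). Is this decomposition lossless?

No

Common attributes: R1 ∩ R2 = {PartNo, SuppID}.
Closure of {PartNo, SuppID}: SuppID → PName applies, adding PName. So (PartNo, SuppID)⁺ = {PartNo, PName, SuppID}.
The closure contains neither all of R1 = {SCity, PartNo, SName, PName, SuppID} nor all of R2 = {PartNo, Weight, SuppID}, so the common attributes are not a superkey of either fragment. The join is lossy.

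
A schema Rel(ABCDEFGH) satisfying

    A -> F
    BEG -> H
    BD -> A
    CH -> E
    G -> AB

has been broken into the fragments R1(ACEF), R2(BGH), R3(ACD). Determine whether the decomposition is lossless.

Chase test. Columns are ABCDEFGH; row i has aⱼ where attribute j ∈ Ri, else bᵢⱼ.
Initial tableau (one row per fragment):
  row 1: a1 b12 a3 b14 a5 a6 b17 b18
  row 2: b21 a2 b23 b24 b25 b26 a7 a8
  row 3: a1 b32 a3 a4 b35 b36 b37 b38
Rows 1 and 3 agree on A; apply A→F and equate their F entries.
No row becomes fully distinguished — the join is lossy.

No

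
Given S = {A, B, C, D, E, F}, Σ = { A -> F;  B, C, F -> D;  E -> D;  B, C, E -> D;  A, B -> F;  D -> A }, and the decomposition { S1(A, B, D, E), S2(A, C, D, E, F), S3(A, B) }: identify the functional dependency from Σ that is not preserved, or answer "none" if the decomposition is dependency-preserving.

B, C, F -> D

Check B, C, F → D: no single fragment contains all of {B, C, D, F}, and the restricted closure of {B, C, F} across the fragments never reaches {D}.
A → F is preserved.
E → D is preserved.
B, C, E → D is preserved.
A, B → F is preserved.
D → A is preserved.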